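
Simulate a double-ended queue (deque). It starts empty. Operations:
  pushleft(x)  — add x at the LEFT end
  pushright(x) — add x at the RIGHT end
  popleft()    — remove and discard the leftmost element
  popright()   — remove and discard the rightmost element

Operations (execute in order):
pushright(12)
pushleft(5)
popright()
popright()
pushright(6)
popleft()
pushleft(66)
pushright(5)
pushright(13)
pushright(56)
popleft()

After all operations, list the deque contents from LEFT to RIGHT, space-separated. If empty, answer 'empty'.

Answer: 5 13 56

Derivation:
pushright(12): [12]
pushleft(5): [5, 12]
popright(): [5]
popright(): []
pushright(6): [6]
popleft(): []
pushleft(66): [66]
pushright(5): [66, 5]
pushright(13): [66, 5, 13]
pushright(56): [66, 5, 13, 56]
popleft(): [5, 13, 56]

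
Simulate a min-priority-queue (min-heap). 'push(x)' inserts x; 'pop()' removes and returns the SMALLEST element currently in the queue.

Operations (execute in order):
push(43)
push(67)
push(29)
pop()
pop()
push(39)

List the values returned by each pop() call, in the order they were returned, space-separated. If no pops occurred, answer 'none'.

push(43): heap contents = [43]
push(67): heap contents = [43, 67]
push(29): heap contents = [29, 43, 67]
pop() → 29: heap contents = [43, 67]
pop() → 43: heap contents = [67]
push(39): heap contents = [39, 67]

Answer: 29 43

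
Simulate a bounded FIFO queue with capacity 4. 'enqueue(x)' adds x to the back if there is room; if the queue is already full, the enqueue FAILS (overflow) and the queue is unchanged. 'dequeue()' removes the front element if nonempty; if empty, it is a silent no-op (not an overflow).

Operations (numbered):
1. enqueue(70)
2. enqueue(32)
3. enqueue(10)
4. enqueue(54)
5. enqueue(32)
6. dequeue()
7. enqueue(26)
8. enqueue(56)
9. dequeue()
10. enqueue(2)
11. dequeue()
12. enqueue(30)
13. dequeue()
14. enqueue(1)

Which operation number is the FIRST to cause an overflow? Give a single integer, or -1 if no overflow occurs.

1. enqueue(70): size=1
2. enqueue(32): size=2
3. enqueue(10): size=3
4. enqueue(54): size=4
5. enqueue(32): size=4=cap → OVERFLOW (fail)
6. dequeue(): size=3
7. enqueue(26): size=4
8. enqueue(56): size=4=cap → OVERFLOW (fail)
9. dequeue(): size=3
10. enqueue(2): size=4
11. dequeue(): size=3
12. enqueue(30): size=4
13. dequeue(): size=3
14. enqueue(1): size=4

Answer: 5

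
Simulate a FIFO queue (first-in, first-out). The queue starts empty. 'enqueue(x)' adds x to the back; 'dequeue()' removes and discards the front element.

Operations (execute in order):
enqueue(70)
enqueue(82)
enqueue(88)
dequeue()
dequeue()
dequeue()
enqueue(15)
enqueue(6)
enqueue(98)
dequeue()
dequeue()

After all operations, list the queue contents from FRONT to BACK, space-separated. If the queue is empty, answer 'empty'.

enqueue(70): [70]
enqueue(82): [70, 82]
enqueue(88): [70, 82, 88]
dequeue(): [82, 88]
dequeue(): [88]
dequeue(): []
enqueue(15): [15]
enqueue(6): [15, 6]
enqueue(98): [15, 6, 98]
dequeue(): [6, 98]
dequeue(): [98]

Answer: 98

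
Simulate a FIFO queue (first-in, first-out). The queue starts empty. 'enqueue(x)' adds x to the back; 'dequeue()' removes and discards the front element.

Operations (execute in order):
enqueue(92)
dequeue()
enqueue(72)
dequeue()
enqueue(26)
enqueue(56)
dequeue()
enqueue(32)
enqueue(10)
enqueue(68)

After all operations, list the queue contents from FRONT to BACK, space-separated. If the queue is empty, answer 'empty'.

enqueue(92): [92]
dequeue(): []
enqueue(72): [72]
dequeue(): []
enqueue(26): [26]
enqueue(56): [26, 56]
dequeue(): [56]
enqueue(32): [56, 32]
enqueue(10): [56, 32, 10]
enqueue(68): [56, 32, 10, 68]

Answer: 56 32 10 68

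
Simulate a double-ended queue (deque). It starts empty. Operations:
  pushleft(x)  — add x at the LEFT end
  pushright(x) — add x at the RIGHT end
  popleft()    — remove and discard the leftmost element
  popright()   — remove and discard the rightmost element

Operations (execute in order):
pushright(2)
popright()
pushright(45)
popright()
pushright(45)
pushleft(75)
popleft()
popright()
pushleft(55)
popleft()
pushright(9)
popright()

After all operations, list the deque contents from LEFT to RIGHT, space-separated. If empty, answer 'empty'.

pushright(2): [2]
popright(): []
pushright(45): [45]
popright(): []
pushright(45): [45]
pushleft(75): [75, 45]
popleft(): [45]
popright(): []
pushleft(55): [55]
popleft(): []
pushright(9): [9]
popright(): []

Answer: empty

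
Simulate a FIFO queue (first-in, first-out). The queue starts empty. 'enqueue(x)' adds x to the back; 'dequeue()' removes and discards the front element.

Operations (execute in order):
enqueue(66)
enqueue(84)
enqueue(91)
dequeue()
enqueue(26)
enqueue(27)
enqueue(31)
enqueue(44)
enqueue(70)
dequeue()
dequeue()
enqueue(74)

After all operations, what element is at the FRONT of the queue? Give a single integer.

enqueue(66): queue = [66]
enqueue(84): queue = [66, 84]
enqueue(91): queue = [66, 84, 91]
dequeue(): queue = [84, 91]
enqueue(26): queue = [84, 91, 26]
enqueue(27): queue = [84, 91, 26, 27]
enqueue(31): queue = [84, 91, 26, 27, 31]
enqueue(44): queue = [84, 91, 26, 27, 31, 44]
enqueue(70): queue = [84, 91, 26, 27, 31, 44, 70]
dequeue(): queue = [91, 26, 27, 31, 44, 70]
dequeue(): queue = [26, 27, 31, 44, 70]
enqueue(74): queue = [26, 27, 31, 44, 70, 74]

Answer: 26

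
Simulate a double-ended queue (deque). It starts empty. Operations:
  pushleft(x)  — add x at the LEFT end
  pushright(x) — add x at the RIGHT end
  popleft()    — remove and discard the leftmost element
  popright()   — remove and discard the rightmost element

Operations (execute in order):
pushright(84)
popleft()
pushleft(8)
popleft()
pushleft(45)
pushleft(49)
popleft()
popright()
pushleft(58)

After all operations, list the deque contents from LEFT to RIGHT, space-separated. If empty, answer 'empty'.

pushright(84): [84]
popleft(): []
pushleft(8): [8]
popleft(): []
pushleft(45): [45]
pushleft(49): [49, 45]
popleft(): [45]
popright(): []
pushleft(58): [58]

Answer: 58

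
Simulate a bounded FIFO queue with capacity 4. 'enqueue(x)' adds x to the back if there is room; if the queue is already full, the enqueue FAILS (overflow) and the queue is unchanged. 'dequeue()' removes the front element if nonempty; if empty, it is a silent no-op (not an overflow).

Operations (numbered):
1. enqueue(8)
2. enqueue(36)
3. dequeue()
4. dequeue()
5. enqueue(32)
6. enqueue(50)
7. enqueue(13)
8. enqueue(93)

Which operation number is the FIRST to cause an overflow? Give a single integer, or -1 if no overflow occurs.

1. enqueue(8): size=1
2. enqueue(36): size=2
3. dequeue(): size=1
4. dequeue(): size=0
5. enqueue(32): size=1
6. enqueue(50): size=2
7. enqueue(13): size=3
8. enqueue(93): size=4

Answer: -1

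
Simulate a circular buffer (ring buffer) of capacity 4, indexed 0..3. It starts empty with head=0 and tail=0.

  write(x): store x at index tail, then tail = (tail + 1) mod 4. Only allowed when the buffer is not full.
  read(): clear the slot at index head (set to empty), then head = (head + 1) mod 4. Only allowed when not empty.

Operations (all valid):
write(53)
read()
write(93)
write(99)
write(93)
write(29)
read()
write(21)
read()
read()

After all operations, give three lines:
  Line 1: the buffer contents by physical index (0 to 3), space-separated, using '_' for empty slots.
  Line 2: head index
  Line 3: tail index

write(53): buf=[53 _ _ _], head=0, tail=1, size=1
read(): buf=[_ _ _ _], head=1, tail=1, size=0
write(93): buf=[_ 93 _ _], head=1, tail=2, size=1
write(99): buf=[_ 93 99 _], head=1, tail=3, size=2
write(93): buf=[_ 93 99 93], head=1, tail=0, size=3
write(29): buf=[29 93 99 93], head=1, tail=1, size=4
read(): buf=[29 _ 99 93], head=2, tail=1, size=3
write(21): buf=[29 21 99 93], head=2, tail=2, size=4
read(): buf=[29 21 _ 93], head=3, tail=2, size=3
read(): buf=[29 21 _ _], head=0, tail=2, size=2

Answer: 29 21 _ _
0
2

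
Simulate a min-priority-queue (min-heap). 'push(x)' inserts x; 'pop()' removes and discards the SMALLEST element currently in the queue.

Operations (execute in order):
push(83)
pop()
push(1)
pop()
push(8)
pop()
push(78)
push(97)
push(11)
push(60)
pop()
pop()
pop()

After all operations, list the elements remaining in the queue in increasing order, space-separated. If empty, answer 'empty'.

push(83): heap contents = [83]
pop() → 83: heap contents = []
push(1): heap contents = [1]
pop() → 1: heap contents = []
push(8): heap contents = [8]
pop() → 8: heap contents = []
push(78): heap contents = [78]
push(97): heap contents = [78, 97]
push(11): heap contents = [11, 78, 97]
push(60): heap contents = [11, 60, 78, 97]
pop() → 11: heap contents = [60, 78, 97]
pop() → 60: heap contents = [78, 97]
pop() → 78: heap contents = [97]

Answer: 97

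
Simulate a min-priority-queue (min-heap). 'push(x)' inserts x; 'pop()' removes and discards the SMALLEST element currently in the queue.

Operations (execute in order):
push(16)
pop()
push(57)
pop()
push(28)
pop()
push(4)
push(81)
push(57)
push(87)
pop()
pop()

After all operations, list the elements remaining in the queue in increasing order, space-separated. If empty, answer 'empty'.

push(16): heap contents = [16]
pop() → 16: heap contents = []
push(57): heap contents = [57]
pop() → 57: heap contents = []
push(28): heap contents = [28]
pop() → 28: heap contents = []
push(4): heap contents = [4]
push(81): heap contents = [4, 81]
push(57): heap contents = [4, 57, 81]
push(87): heap contents = [4, 57, 81, 87]
pop() → 4: heap contents = [57, 81, 87]
pop() → 57: heap contents = [81, 87]

Answer: 81 87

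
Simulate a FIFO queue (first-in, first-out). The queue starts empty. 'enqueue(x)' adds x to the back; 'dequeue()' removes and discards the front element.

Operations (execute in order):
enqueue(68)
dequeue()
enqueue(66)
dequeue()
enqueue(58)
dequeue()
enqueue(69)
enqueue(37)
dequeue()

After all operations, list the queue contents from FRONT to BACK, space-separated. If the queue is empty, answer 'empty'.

Answer: 37

Derivation:
enqueue(68): [68]
dequeue(): []
enqueue(66): [66]
dequeue(): []
enqueue(58): [58]
dequeue(): []
enqueue(69): [69]
enqueue(37): [69, 37]
dequeue(): [37]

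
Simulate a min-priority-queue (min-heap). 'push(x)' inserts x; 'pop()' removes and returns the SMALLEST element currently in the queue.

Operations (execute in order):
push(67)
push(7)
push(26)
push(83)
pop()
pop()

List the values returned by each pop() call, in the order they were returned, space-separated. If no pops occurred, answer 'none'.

push(67): heap contents = [67]
push(7): heap contents = [7, 67]
push(26): heap contents = [7, 26, 67]
push(83): heap contents = [7, 26, 67, 83]
pop() → 7: heap contents = [26, 67, 83]
pop() → 26: heap contents = [67, 83]

Answer: 7 26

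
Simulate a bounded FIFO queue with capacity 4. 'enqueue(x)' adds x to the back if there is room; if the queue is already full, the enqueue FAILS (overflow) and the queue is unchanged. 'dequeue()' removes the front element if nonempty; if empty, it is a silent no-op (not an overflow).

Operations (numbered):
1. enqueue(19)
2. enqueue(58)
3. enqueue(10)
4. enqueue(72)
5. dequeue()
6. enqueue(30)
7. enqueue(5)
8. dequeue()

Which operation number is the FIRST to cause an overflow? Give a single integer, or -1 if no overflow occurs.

Answer: 7

Derivation:
1. enqueue(19): size=1
2. enqueue(58): size=2
3. enqueue(10): size=3
4. enqueue(72): size=4
5. dequeue(): size=3
6. enqueue(30): size=4
7. enqueue(5): size=4=cap → OVERFLOW (fail)
8. dequeue(): size=3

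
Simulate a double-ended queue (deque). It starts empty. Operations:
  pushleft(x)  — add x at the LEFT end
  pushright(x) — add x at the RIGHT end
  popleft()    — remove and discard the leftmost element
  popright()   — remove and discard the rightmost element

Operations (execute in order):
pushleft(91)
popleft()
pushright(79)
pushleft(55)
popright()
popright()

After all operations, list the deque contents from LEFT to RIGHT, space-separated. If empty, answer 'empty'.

Answer: empty

Derivation:
pushleft(91): [91]
popleft(): []
pushright(79): [79]
pushleft(55): [55, 79]
popright(): [55]
popright(): []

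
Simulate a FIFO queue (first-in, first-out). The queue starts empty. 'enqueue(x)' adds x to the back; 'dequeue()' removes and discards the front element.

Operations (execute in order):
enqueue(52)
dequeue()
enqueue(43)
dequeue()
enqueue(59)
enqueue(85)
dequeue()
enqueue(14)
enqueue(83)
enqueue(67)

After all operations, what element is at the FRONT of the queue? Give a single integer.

Answer: 85

Derivation:
enqueue(52): queue = [52]
dequeue(): queue = []
enqueue(43): queue = [43]
dequeue(): queue = []
enqueue(59): queue = [59]
enqueue(85): queue = [59, 85]
dequeue(): queue = [85]
enqueue(14): queue = [85, 14]
enqueue(83): queue = [85, 14, 83]
enqueue(67): queue = [85, 14, 83, 67]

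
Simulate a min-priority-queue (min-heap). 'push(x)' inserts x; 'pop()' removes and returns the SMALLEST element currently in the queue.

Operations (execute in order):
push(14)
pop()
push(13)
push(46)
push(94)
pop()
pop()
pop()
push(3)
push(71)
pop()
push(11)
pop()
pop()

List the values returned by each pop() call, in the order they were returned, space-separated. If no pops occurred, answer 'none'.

Answer: 14 13 46 94 3 11 71

Derivation:
push(14): heap contents = [14]
pop() → 14: heap contents = []
push(13): heap contents = [13]
push(46): heap contents = [13, 46]
push(94): heap contents = [13, 46, 94]
pop() → 13: heap contents = [46, 94]
pop() → 46: heap contents = [94]
pop() → 94: heap contents = []
push(3): heap contents = [3]
push(71): heap contents = [3, 71]
pop() → 3: heap contents = [71]
push(11): heap contents = [11, 71]
pop() → 11: heap contents = [71]
pop() → 71: heap contents = []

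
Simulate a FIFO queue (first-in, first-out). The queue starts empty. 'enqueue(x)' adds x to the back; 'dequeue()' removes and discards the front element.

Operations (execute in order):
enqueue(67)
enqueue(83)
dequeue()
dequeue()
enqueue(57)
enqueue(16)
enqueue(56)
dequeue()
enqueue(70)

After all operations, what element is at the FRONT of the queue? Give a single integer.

enqueue(67): queue = [67]
enqueue(83): queue = [67, 83]
dequeue(): queue = [83]
dequeue(): queue = []
enqueue(57): queue = [57]
enqueue(16): queue = [57, 16]
enqueue(56): queue = [57, 16, 56]
dequeue(): queue = [16, 56]
enqueue(70): queue = [16, 56, 70]

Answer: 16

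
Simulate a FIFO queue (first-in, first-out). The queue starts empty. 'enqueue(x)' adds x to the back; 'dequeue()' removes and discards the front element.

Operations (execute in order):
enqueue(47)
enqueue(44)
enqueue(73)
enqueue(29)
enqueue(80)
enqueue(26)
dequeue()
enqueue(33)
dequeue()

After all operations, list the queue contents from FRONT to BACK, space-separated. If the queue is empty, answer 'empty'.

Answer: 73 29 80 26 33

Derivation:
enqueue(47): [47]
enqueue(44): [47, 44]
enqueue(73): [47, 44, 73]
enqueue(29): [47, 44, 73, 29]
enqueue(80): [47, 44, 73, 29, 80]
enqueue(26): [47, 44, 73, 29, 80, 26]
dequeue(): [44, 73, 29, 80, 26]
enqueue(33): [44, 73, 29, 80, 26, 33]
dequeue(): [73, 29, 80, 26, 33]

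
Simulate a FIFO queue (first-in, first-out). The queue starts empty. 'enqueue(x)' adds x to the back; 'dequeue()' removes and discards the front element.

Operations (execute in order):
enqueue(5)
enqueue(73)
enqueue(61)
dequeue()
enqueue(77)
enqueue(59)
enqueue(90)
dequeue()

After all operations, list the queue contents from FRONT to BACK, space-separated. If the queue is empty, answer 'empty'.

enqueue(5): [5]
enqueue(73): [5, 73]
enqueue(61): [5, 73, 61]
dequeue(): [73, 61]
enqueue(77): [73, 61, 77]
enqueue(59): [73, 61, 77, 59]
enqueue(90): [73, 61, 77, 59, 90]
dequeue(): [61, 77, 59, 90]

Answer: 61 77 59 90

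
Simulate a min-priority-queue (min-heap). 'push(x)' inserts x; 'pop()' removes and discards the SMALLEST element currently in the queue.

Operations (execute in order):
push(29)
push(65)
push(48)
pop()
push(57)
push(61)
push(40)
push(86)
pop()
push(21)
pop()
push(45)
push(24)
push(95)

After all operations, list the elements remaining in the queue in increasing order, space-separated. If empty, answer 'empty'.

push(29): heap contents = [29]
push(65): heap contents = [29, 65]
push(48): heap contents = [29, 48, 65]
pop() → 29: heap contents = [48, 65]
push(57): heap contents = [48, 57, 65]
push(61): heap contents = [48, 57, 61, 65]
push(40): heap contents = [40, 48, 57, 61, 65]
push(86): heap contents = [40, 48, 57, 61, 65, 86]
pop() → 40: heap contents = [48, 57, 61, 65, 86]
push(21): heap contents = [21, 48, 57, 61, 65, 86]
pop() → 21: heap contents = [48, 57, 61, 65, 86]
push(45): heap contents = [45, 48, 57, 61, 65, 86]
push(24): heap contents = [24, 45, 48, 57, 61, 65, 86]
push(95): heap contents = [24, 45, 48, 57, 61, 65, 86, 95]

Answer: 24 45 48 57 61 65 86 95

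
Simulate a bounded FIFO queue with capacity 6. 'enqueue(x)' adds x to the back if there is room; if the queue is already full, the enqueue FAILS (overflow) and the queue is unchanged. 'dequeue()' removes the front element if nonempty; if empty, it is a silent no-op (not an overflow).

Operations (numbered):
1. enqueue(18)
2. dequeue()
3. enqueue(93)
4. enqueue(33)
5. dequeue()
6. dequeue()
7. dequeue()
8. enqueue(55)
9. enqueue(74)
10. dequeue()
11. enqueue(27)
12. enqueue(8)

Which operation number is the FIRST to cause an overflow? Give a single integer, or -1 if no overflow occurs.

Answer: -1

Derivation:
1. enqueue(18): size=1
2. dequeue(): size=0
3. enqueue(93): size=1
4. enqueue(33): size=2
5. dequeue(): size=1
6. dequeue(): size=0
7. dequeue(): empty, no-op, size=0
8. enqueue(55): size=1
9. enqueue(74): size=2
10. dequeue(): size=1
11. enqueue(27): size=2
12. enqueue(8): size=3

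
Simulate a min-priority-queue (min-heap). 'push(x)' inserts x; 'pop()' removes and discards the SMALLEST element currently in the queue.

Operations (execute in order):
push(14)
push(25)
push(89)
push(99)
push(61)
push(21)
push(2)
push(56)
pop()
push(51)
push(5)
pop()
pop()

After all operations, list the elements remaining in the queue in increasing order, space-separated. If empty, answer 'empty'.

Answer: 21 25 51 56 61 89 99

Derivation:
push(14): heap contents = [14]
push(25): heap contents = [14, 25]
push(89): heap contents = [14, 25, 89]
push(99): heap contents = [14, 25, 89, 99]
push(61): heap contents = [14, 25, 61, 89, 99]
push(21): heap contents = [14, 21, 25, 61, 89, 99]
push(2): heap contents = [2, 14, 21, 25, 61, 89, 99]
push(56): heap contents = [2, 14, 21, 25, 56, 61, 89, 99]
pop() → 2: heap contents = [14, 21, 25, 56, 61, 89, 99]
push(51): heap contents = [14, 21, 25, 51, 56, 61, 89, 99]
push(5): heap contents = [5, 14, 21, 25, 51, 56, 61, 89, 99]
pop() → 5: heap contents = [14, 21, 25, 51, 56, 61, 89, 99]
pop() → 14: heap contents = [21, 25, 51, 56, 61, 89, 99]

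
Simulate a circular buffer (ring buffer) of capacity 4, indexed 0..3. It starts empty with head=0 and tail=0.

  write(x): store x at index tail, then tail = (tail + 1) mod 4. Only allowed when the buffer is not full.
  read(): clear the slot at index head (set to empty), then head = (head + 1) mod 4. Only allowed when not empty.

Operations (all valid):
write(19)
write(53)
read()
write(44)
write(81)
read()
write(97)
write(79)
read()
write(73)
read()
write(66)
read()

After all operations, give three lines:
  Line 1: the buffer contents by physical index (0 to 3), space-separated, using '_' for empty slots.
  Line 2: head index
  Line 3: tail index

Answer: _ 79 73 66
1
0

Derivation:
write(19): buf=[19 _ _ _], head=0, tail=1, size=1
write(53): buf=[19 53 _ _], head=0, tail=2, size=2
read(): buf=[_ 53 _ _], head=1, tail=2, size=1
write(44): buf=[_ 53 44 _], head=1, tail=3, size=2
write(81): buf=[_ 53 44 81], head=1, tail=0, size=3
read(): buf=[_ _ 44 81], head=2, tail=0, size=2
write(97): buf=[97 _ 44 81], head=2, tail=1, size=3
write(79): buf=[97 79 44 81], head=2, tail=2, size=4
read(): buf=[97 79 _ 81], head=3, tail=2, size=3
write(73): buf=[97 79 73 81], head=3, tail=3, size=4
read(): buf=[97 79 73 _], head=0, tail=3, size=3
write(66): buf=[97 79 73 66], head=0, tail=0, size=4
read(): buf=[_ 79 73 66], head=1, tail=0, size=3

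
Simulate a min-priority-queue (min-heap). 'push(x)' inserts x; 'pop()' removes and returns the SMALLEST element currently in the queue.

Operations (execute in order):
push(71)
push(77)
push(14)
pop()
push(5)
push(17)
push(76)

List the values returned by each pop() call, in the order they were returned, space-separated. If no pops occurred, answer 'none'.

Answer: 14

Derivation:
push(71): heap contents = [71]
push(77): heap contents = [71, 77]
push(14): heap contents = [14, 71, 77]
pop() → 14: heap contents = [71, 77]
push(5): heap contents = [5, 71, 77]
push(17): heap contents = [5, 17, 71, 77]
push(76): heap contents = [5, 17, 71, 76, 77]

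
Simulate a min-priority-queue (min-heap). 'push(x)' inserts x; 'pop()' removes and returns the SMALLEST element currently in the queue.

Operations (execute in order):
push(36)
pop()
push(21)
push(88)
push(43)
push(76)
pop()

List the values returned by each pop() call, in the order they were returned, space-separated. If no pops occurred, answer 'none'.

Answer: 36 21

Derivation:
push(36): heap contents = [36]
pop() → 36: heap contents = []
push(21): heap contents = [21]
push(88): heap contents = [21, 88]
push(43): heap contents = [21, 43, 88]
push(76): heap contents = [21, 43, 76, 88]
pop() → 21: heap contents = [43, 76, 88]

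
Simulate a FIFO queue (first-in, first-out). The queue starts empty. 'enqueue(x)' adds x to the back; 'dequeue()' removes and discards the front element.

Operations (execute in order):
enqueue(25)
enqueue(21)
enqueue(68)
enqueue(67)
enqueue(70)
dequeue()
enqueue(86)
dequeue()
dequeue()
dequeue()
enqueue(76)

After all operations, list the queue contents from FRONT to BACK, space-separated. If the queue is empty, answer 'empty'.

enqueue(25): [25]
enqueue(21): [25, 21]
enqueue(68): [25, 21, 68]
enqueue(67): [25, 21, 68, 67]
enqueue(70): [25, 21, 68, 67, 70]
dequeue(): [21, 68, 67, 70]
enqueue(86): [21, 68, 67, 70, 86]
dequeue(): [68, 67, 70, 86]
dequeue(): [67, 70, 86]
dequeue(): [70, 86]
enqueue(76): [70, 86, 76]

Answer: 70 86 76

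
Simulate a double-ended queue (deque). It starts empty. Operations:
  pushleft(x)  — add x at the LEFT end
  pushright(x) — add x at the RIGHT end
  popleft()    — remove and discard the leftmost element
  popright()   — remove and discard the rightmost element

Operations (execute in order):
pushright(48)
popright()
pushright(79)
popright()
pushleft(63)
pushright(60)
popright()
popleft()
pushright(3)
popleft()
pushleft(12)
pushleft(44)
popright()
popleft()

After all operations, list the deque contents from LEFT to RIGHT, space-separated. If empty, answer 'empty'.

pushright(48): [48]
popright(): []
pushright(79): [79]
popright(): []
pushleft(63): [63]
pushright(60): [63, 60]
popright(): [63]
popleft(): []
pushright(3): [3]
popleft(): []
pushleft(12): [12]
pushleft(44): [44, 12]
popright(): [44]
popleft(): []

Answer: empty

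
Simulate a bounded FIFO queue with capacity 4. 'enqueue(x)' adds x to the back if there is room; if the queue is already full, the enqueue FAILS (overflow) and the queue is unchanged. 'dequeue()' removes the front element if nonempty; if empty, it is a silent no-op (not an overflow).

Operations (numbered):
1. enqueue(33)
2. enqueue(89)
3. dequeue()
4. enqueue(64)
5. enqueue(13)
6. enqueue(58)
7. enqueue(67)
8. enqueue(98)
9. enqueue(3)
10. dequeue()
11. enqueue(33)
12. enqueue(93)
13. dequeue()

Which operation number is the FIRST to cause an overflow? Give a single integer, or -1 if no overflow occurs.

1. enqueue(33): size=1
2. enqueue(89): size=2
3. dequeue(): size=1
4. enqueue(64): size=2
5. enqueue(13): size=3
6. enqueue(58): size=4
7. enqueue(67): size=4=cap → OVERFLOW (fail)
8. enqueue(98): size=4=cap → OVERFLOW (fail)
9. enqueue(3): size=4=cap → OVERFLOW (fail)
10. dequeue(): size=3
11. enqueue(33): size=4
12. enqueue(93): size=4=cap → OVERFLOW (fail)
13. dequeue(): size=3

Answer: 7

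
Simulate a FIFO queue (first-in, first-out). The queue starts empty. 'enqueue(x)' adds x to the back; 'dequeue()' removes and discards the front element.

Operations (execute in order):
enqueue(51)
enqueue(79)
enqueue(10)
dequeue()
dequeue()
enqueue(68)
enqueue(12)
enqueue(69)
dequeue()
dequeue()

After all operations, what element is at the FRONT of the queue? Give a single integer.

Answer: 12

Derivation:
enqueue(51): queue = [51]
enqueue(79): queue = [51, 79]
enqueue(10): queue = [51, 79, 10]
dequeue(): queue = [79, 10]
dequeue(): queue = [10]
enqueue(68): queue = [10, 68]
enqueue(12): queue = [10, 68, 12]
enqueue(69): queue = [10, 68, 12, 69]
dequeue(): queue = [68, 12, 69]
dequeue(): queue = [12, 69]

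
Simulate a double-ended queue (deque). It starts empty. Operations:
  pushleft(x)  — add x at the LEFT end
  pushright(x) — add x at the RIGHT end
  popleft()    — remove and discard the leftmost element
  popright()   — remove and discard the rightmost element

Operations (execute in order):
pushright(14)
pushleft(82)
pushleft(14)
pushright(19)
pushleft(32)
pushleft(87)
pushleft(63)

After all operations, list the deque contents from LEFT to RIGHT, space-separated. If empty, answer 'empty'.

pushright(14): [14]
pushleft(82): [82, 14]
pushleft(14): [14, 82, 14]
pushright(19): [14, 82, 14, 19]
pushleft(32): [32, 14, 82, 14, 19]
pushleft(87): [87, 32, 14, 82, 14, 19]
pushleft(63): [63, 87, 32, 14, 82, 14, 19]

Answer: 63 87 32 14 82 14 19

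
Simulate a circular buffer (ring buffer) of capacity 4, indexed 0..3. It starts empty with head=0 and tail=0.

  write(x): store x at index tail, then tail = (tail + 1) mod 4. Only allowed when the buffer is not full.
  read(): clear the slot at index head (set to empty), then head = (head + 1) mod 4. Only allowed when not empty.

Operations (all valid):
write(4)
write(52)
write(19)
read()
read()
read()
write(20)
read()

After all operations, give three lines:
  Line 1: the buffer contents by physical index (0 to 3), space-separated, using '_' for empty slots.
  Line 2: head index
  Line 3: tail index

write(4): buf=[4 _ _ _], head=0, tail=1, size=1
write(52): buf=[4 52 _ _], head=0, tail=2, size=2
write(19): buf=[4 52 19 _], head=0, tail=3, size=3
read(): buf=[_ 52 19 _], head=1, tail=3, size=2
read(): buf=[_ _ 19 _], head=2, tail=3, size=1
read(): buf=[_ _ _ _], head=3, tail=3, size=0
write(20): buf=[_ _ _ 20], head=3, tail=0, size=1
read(): buf=[_ _ _ _], head=0, tail=0, size=0

Answer: _ _ _ _
0
0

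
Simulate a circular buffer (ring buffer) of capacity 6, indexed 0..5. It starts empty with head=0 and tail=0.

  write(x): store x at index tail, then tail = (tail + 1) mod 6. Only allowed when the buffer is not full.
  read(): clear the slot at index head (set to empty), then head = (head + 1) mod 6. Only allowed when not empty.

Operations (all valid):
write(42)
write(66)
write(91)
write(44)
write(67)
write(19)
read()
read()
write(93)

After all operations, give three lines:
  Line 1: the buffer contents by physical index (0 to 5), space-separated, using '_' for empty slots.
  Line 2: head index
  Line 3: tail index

Answer: 93 _ 91 44 67 19
2
1

Derivation:
write(42): buf=[42 _ _ _ _ _], head=0, tail=1, size=1
write(66): buf=[42 66 _ _ _ _], head=0, tail=2, size=2
write(91): buf=[42 66 91 _ _ _], head=0, tail=3, size=3
write(44): buf=[42 66 91 44 _ _], head=0, tail=4, size=4
write(67): buf=[42 66 91 44 67 _], head=0, tail=5, size=5
write(19): buf=[42 66 91 44 67 19], head=0, tail=0, size=6
read(): buf=[_ 66 91 44 67 19], head=1, tail=0, size=5
read(): buf=[_ _ 91 44 67 19], head=2, tail=0, size=4
write(93): buf=[93 _ 91 44 67 19], head=2, tail=1, size=5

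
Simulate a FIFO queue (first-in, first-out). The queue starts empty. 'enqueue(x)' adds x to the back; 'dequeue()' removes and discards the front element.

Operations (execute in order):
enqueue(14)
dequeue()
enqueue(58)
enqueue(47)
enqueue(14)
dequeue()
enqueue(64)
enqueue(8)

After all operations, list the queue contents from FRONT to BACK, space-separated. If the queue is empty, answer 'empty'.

enqueue(14): [14]
dequeue(): []
enqueue(58): [58]
enqueue(47): [58, 47]
enqueue(14): [58, 47, 14]
dequeue(): [47, 14]
enqueue(64): [47, 14, 64]
enqueue(8): [47, 14, 64, 8]

Answer: 47 14 64 8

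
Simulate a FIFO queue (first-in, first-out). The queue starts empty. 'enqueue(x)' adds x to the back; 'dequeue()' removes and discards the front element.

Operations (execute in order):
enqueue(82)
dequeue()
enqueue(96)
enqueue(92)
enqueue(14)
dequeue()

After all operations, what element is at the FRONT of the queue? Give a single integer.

Answer: 92

Derivation:
enqueue(82): queue = [82]
dequeue(): queue = []
enqueue(96): queue = [96]
enqueue(92): queue = [96, 92]
enqueue(14): queue = [96, 92, 14]
dequeue(): queue = [92, 14]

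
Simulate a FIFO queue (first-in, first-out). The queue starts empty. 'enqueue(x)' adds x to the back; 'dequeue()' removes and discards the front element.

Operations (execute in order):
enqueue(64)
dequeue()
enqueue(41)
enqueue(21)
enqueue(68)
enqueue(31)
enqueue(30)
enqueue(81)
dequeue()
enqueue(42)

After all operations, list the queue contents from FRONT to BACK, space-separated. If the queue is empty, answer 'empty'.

enqueue(64): [64]
dequeue(): []
enqueue(41): [41]
enqueue(21): [41, 21]
enqueue(68): [41, 21, 68]
enqueue(31): [41, 21, 68, 31]
enqueue(30): [41, 21, 68, 31, 30]
enqueue(81): [41, 21, 68, 31, 30, 81]
dequeue(): [21, 68, 31, 30, 81]
enqueue(42): [21, 68, 31, 30, 81, 42]

Answer: 21 68 31 30 81 42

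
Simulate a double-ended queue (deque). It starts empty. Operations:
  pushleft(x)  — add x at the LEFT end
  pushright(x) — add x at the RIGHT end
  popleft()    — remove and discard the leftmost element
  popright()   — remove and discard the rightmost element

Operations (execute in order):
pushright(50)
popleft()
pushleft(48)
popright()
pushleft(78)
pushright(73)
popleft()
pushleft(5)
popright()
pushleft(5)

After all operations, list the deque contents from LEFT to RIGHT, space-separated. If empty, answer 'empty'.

pushright(50): [50]
popleft(): []
pushleft(48): [48]
popright(): []
pushleft(78): [78]
pushright(73): [78, 73]
popleft(): [73]
pushleft(5): [5, 73]
popright(): [5]
pushleft(5): [5, 5]

Answer: 5 5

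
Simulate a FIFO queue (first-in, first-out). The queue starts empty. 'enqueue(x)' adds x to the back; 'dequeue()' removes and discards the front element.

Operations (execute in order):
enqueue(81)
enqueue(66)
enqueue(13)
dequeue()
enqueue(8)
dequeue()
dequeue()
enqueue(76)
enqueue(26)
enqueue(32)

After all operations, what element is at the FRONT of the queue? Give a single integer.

Answer: 8

Derivation:
enqueue(81): queue = [81]
enqueue(66): queue = [81, 66]
enqueue(13): queue = [81, 66, 13]
dequeue(): queue = [66, 13]
enqueue(8): queue = [66, 13, 8]
dequeue(): queue = [13, 8]
dequeue(): queue = [8]
enqueue(76): queue = [8, 76]
enqueue(26): queue = [8, 76, 26]
enqueue(32): queue = [8, 76, 26, 32]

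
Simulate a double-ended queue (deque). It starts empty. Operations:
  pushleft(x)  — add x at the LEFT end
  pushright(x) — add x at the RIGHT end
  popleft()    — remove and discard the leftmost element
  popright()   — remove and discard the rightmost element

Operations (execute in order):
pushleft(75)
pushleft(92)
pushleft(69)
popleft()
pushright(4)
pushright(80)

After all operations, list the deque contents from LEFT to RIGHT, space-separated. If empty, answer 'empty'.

Answer: 92 75 4 80

Derivation:
pushleft(75): [75]
pushleft(92): [92, 75]
pushleft(69): [69, 92, 75]
popleft(): [92, 75]
pushright(4): [92, 75, 4]
pushright(80): [92, 75, 4, 80]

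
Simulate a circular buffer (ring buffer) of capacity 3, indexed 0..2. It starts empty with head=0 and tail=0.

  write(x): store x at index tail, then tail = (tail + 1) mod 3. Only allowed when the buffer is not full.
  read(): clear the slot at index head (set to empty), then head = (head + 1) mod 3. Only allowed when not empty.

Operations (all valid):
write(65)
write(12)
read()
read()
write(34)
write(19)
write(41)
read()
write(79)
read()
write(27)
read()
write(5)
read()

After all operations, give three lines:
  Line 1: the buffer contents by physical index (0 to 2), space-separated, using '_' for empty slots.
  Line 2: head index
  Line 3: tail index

Answer: 27 5 _
0
2

Derivation:
write(65): buf=[65 _ _], head=0, tail=1, size=1
write(12): buf=[65 12 _], head=0, tail=2, size=2
read(): buf=[_ 12 _], head=1, tail=2, size=1
read(): buf=[_ _ _], head=2, tail=2, size=0
write(34): buf=[_ _ 34], head=2, tail=0, size=1
write(19): buf=[19 _ 34], head=2, tail=1, size=2
write(41): buf=[19 41 34], head=2, tail=2, size=3
read(): buf=[19 41 _], head=0, tail=2, size=2
write(79): buf=[19 41 79], head=0, tail=0, size=3
read(): buf=[_ 41 79], head=1, tail=0, size=2
write(27): buf=[27 41 79], head=1, tail=1, size=3
read(): buf=[27 _ 79], head=2, tail=1, size=2
write(5): buf=[27 5 79], head=2, tail=2, size=3
read(): buf=[27 5 _], head=0, tail=2, size=2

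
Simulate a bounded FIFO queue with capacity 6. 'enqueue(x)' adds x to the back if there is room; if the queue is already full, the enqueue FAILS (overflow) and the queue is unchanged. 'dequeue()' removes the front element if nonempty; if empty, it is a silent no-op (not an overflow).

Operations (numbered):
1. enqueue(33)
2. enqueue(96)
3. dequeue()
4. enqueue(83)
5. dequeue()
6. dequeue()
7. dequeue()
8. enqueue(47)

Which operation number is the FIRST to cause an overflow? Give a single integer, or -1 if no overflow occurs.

1. enqueue(33): size=1
2. enqueue(96): size=2
3. dequeue(): size=1
4. enqueue(83): size=2
5. dequeue(): size=1
6. dequeue(): size=0
7. dequeue(): empty, no-op, size=0
8. enqueue(47): size=1

Answer: -1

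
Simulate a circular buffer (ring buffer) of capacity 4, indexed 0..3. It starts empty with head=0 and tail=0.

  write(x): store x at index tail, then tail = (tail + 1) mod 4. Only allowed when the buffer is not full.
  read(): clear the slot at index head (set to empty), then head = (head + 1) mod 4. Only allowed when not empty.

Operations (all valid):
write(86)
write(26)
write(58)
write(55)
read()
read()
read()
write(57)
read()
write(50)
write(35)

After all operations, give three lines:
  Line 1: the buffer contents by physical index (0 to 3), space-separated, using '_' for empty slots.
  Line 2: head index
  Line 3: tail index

Answer: 57 50 35 _
0
3

Derivation:
write(86): buf=[86 _ _ _], head=0, tail=1, size=1
write(26): buf=[86 26 _ _], head=0, tail=2, size=2
write(58): buf=[86 26 58 _], head=0, tail=3, size=3
write(55): buf=[86 26 58 55], head=0, tail=0, size=4
read(): buf=[_ 26 58 55], head=1, tail=0, size=3
read(): buf=[_ _ 58 55], head=2, tail=0, size=2
read(): buf=[_ _ _ 55], head=3, tail=0, size=1
write(57): buf=[57 _ _ 55], head=3, tail=1, size=2
read(): buf=[57 _ _ _], head=0, tail=1, size=1
write(50): buf=[57 50 _ _], head=0, tail=2, size=2
write(35): buf=[57 50 35 _], head=0, tail=3, size=3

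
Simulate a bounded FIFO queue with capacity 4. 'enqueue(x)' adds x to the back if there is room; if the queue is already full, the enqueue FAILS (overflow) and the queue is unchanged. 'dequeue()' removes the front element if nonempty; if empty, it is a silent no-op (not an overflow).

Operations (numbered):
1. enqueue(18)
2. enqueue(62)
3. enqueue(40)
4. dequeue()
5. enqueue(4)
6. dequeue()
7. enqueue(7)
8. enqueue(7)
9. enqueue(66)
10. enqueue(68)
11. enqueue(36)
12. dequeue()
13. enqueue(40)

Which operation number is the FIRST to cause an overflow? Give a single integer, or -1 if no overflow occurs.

1. enqueue(18): size=1
2. enqueue(62): size=2
3. enqueue(40): size=3
4. dequeue(): size=2
5. enqueue(4): size=3
6. dequeue(): size=2
7. enqueue(7): size=3
8. enqueue(7): size=4
9. enqueue(66): size=4=cap → OVERFLOW (fail)
10. enqueue(68): size=4=cap → OVERFLOW (fail)
11. enqueue(36): size=4=cap → OVERFLOW (fail)
12. dequeue(): size=3
13. enqueue(40): size=4

Answer: 9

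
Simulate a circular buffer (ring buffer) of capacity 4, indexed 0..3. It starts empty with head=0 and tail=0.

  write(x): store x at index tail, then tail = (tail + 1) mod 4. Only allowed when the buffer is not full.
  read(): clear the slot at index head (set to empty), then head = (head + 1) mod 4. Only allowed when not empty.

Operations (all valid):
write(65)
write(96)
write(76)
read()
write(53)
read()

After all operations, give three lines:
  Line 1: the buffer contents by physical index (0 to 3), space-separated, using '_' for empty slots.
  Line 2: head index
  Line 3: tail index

Answer: _ _ 76 53
2
0

Derivation:
write(65): buf=[65 _ _ _], head=0, tail=1, size=1
write(96): buf=[65 96 _ _], head=0, tail=2, size=2
write(76): buf=[65 96 76 _], head=0, tail=3, size=3
read(): buf=[_ 96 76 _], head=1, tail=3, size=2
write(53): buf=[_ 96 76 53], head=1, tail=0, size=3
read(): buf=[_ _ 76 53], head=2, tail=0, size=2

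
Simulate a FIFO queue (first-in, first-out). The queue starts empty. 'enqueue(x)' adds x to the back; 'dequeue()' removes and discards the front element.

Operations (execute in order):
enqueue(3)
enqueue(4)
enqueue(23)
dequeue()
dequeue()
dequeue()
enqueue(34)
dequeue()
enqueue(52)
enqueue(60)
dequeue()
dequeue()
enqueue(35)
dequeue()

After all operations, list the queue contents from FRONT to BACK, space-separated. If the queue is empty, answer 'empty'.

enqueue(3): [3]
enqueue(4): [3, 4]
enqueue(23): [3, 4, 23]
dequeue(): [4, 23]
dequeue(): [23]
dequeue(): []
enqueue(34): [34]
dequeue(): []
enqueue(52): [52]
enqueue(60): [52, 60]
dequeue(): [60]
dequeue(): []
enqueue(35): [35]
dequeue(): []

Answer: empty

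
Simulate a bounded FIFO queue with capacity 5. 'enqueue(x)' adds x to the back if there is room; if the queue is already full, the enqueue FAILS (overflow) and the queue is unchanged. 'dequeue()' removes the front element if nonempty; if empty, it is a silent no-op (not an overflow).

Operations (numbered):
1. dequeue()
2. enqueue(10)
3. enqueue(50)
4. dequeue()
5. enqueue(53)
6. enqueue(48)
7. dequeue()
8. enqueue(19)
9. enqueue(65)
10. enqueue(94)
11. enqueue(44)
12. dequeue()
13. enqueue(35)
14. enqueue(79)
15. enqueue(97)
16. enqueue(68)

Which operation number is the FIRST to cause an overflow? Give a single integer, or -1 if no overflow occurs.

1. dequeue(): empty, no-op, size=0
2. enqueue(10): size=1
3. enqueue(50): size=2
4. dequeue(): size=1
5. enqueue(53): size=2
6. enqueue(48): size=3
7. dequeue(): size=2
8. enqueue(19): size=3
9. enqueue(65): size=4
10. enqueue(94): size=5
11. enqueue(44): size=5=cap → OVERFLOW (fail)
12. dequeue(): size=4
13. enqueue(35): size=5
14. enqueue(79): size=5=cap → OVERFLOW (fail)
15. enqueue(97): size=5=cap → OVERFLOW (fail)
16. enqueue(68): size=5=cap → OVERFLOW (fail)

Answer: 11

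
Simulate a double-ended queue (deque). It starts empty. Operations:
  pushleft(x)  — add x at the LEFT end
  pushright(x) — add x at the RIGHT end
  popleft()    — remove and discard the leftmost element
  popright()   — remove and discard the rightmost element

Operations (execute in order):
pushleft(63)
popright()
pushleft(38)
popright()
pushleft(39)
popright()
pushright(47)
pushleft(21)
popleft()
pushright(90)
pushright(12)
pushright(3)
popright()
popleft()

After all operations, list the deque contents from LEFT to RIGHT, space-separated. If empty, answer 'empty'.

Answer: 90 12

Derivation:
pushleft(63): [63]
popright(): []
pushleft(38): [38]
popright(): []
pushleft(39): [39]
popright(): []
pushright(47): [47]
pushleft(21): [21, 47]
popleft(): [47]
pushright(90): [47, 90]
pushright(12): [47, 90, 12]
pushright(3): [47, 90, 12, 3]
popright(): [47, 90, 12]
popleft(): [90, 12]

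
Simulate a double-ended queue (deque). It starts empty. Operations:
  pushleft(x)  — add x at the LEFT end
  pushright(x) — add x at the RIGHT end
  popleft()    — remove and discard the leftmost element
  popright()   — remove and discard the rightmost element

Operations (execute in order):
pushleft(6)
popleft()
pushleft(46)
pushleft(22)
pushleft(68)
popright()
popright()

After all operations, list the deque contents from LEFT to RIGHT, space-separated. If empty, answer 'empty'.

Answer: 68

Derivation:
pushleft(6): [6]
popleft(): []
pushleft(46): [46]
pushleft(22): [22, 46]
pushleft(68): [68, 22, 46]
popright(): [68, 22]
popright(): [68]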